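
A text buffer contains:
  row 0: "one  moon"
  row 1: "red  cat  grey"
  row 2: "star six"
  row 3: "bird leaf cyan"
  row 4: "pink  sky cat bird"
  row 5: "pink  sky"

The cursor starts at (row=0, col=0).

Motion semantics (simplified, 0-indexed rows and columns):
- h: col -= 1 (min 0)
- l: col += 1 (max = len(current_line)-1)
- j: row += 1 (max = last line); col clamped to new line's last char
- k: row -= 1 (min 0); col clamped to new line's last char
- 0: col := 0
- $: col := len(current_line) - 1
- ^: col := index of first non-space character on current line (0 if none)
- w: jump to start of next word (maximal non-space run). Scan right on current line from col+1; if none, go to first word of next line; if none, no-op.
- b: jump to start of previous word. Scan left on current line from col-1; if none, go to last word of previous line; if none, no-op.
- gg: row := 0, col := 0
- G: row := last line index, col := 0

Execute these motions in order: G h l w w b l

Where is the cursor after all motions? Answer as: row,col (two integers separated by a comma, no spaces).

After 1 (G): row=5 col=0 char='p'
After 2 (h): row=5 col=0 char='p'
After 3 (l): row=5 col=1 char='i'
After 4 (w): row=5 col=6 char='s'
After 5 (w): row=5 col=6 char='s'
After 6 (b): row=5 col=0 char='p'
After 7 (l): row=5 col=1 char='i'

Answer: 5,1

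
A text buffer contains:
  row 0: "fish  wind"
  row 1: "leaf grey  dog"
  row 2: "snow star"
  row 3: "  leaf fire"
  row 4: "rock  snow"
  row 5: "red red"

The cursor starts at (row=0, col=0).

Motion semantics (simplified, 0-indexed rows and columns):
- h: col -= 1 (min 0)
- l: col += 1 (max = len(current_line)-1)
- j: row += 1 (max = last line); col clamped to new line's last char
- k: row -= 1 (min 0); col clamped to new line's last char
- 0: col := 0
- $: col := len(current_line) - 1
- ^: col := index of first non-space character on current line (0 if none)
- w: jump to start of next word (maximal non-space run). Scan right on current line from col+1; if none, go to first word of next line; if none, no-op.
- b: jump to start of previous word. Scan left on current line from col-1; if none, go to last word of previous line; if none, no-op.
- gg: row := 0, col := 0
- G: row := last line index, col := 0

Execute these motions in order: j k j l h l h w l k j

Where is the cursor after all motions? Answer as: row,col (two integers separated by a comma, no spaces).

After 1 (j): row=1 col=0 char='l'
After 2 (k): row=0 col=0 char='f'
After 3 (j): row=1 col=0 char='l'
After 4 (l): row=1 col=1 char='e'
After 5 (h): row=1 col=0 char='l'
After 6 (l): row=1 col=1 char='e'
After 7 (h): row=1 col=0 char='l'
After 8 (w): row=1 col=5 char='g'
After 9 (l): row=1 col=6 char='r'
After 10 (k): row=0 col=6 char='w'
After 11 (j): row=1 col=6 char='r'

Answer: 1,6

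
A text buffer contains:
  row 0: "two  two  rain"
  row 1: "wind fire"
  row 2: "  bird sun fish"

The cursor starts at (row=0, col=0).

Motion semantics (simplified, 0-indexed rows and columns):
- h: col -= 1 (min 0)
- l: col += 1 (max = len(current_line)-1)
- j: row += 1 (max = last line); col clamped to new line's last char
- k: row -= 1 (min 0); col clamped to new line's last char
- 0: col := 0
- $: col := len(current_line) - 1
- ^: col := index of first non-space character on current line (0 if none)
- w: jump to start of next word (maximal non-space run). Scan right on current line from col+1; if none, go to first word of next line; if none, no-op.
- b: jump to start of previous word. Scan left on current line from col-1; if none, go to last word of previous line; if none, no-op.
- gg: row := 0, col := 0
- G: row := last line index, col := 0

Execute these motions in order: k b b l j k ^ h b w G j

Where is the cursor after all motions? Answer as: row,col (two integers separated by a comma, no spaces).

Answer: 2,0

Derivation:
After 1 (k): row=0 col=0 char='t'
After 2 (b): row=0 col=0 char='t'
After 3 (b): row=0 col=0 char='t'
After 4 (l): row=0 col=1 char='w'
After 5 (j): row=1 col=1 char='i'
After 6 (k): row=0 col=1 char='w'
After 7 (^): row=0 col=0 char='t'
After 8 (h): row=0 col=0 char='t'
After 9 (b): row=0 col=0 char='t'
After 10 (w): row=0 col=5 char='t'
After 11 (G): row=2 col=0 char='_'
After 12 (j): row=2 col=0 char='_'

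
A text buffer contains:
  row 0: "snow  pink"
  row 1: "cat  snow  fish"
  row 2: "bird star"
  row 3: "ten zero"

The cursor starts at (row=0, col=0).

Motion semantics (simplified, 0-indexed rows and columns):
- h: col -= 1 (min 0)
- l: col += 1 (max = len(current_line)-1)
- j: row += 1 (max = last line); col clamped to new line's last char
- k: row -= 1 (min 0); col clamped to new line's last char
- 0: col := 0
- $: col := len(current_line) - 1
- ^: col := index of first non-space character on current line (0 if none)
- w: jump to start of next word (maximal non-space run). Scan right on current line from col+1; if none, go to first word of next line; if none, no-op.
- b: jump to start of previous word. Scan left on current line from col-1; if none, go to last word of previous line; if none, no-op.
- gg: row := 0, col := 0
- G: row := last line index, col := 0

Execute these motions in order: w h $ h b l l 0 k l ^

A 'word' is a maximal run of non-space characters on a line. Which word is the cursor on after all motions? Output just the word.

After 1 (w): row=0 col=6 char='p'
After 2 (h): row=0 col=5 char='_'
After 3 ($): row=0 col=9 char='k'
After 4 (h): row=0 col=8 char='n'
After 5 (b): row=0 col=6 char='p'
After 6 (l): row=0 col=7 char='i'
After 7 (l): row=0 col=8 char='n'
After 8 (0): row=0 col=0 char='s'
After 9 (k): row=0 col=0 char='s'
After 10 (l): row=0 col=1 char='n'
After 11 (^): row=0 col=0 char='s'

Answer: snow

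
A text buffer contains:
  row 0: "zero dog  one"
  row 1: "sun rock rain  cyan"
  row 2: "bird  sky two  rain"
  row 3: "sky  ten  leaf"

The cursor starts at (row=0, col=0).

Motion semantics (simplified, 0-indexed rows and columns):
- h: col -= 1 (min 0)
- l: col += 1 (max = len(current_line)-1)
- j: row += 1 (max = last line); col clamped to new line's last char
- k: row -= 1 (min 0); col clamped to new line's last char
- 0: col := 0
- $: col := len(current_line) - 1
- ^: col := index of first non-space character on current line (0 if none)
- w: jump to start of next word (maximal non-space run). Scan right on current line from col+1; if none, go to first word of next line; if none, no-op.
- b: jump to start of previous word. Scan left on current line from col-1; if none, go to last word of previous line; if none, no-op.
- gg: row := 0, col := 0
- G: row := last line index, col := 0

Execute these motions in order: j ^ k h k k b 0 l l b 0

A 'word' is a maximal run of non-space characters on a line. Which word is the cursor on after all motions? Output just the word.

Answer: zero

Derivation:
After 1 (j): row=1 col=0 char='s'
After 2 (^): row=1 col=0 char='s'
After 3 (k): row=0 col=0 char='z'
After 4 (h): row=0 col=0 char='z'
After 5 (k): row=0 col=0 char='z'
After 6 (k): row=0 col=0 char='z'
After 7 (b): row=0 col=0 char='z'
After 8 (0): row=0 col=0 char='z'
After 9 (l): row=0 col=1 char='e'
After 10 (l): row=0 col=2 char='r'
After 11 (b): row=0 col=0 char='z'
After 12 (0): row=0 col=0 char='z'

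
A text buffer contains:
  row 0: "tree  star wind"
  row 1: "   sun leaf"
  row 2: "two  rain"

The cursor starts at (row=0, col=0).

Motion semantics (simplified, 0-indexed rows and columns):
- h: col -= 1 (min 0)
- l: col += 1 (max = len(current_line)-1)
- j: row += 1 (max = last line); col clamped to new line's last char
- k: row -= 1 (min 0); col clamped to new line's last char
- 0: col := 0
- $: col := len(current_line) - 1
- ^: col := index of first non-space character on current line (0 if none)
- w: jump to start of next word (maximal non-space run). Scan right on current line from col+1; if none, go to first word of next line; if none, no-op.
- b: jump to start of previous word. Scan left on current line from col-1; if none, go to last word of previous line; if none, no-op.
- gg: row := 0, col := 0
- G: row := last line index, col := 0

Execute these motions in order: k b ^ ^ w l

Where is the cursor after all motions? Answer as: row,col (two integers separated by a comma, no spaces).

Answer: 0,7

Derivation:
After 1 (k): row=0 col=0 char='t'
After 2 (b): row=0 col=0 char='t'
After 3 (^): row=0 col=0 char='t'
After 4 (^): row=0 col=0 char='t'
After 5 (w): row=0 col=6 char='s'
After 6 (l): row=0 col=7 char='t'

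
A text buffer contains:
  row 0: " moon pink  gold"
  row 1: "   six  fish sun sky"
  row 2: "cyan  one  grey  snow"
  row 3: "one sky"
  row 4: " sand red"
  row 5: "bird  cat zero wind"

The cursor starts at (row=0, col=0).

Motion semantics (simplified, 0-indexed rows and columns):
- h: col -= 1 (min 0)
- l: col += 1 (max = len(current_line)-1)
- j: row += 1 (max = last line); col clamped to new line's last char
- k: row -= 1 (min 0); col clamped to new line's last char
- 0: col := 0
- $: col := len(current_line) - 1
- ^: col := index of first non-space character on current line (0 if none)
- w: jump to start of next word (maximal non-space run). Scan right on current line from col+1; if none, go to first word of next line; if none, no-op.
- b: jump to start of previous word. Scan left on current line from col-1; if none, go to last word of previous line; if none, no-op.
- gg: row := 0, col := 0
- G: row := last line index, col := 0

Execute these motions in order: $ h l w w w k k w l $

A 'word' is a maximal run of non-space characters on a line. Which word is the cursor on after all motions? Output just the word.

After 1 ($): row=0 col=15 char='d'
After 2 (h): row=0 col=14 char='l'
After 3 (l): row=0 col=15 char='d'
After 4 (w): row=1 col=3 char='s'
After 5 (w): row=1 col=8 char='f'
After 6 (w): row=1 col=13 char='s'
After 7 (k): row=0 col=13 char='o'
After 8 (k): row=0 col=13 char='o'
After 9 (w): row=1 col=3 char='s'
After 10 (l): row=1 col=4 char='i'
After 11 ($): row=1 col=19 char='y'

Answer: sky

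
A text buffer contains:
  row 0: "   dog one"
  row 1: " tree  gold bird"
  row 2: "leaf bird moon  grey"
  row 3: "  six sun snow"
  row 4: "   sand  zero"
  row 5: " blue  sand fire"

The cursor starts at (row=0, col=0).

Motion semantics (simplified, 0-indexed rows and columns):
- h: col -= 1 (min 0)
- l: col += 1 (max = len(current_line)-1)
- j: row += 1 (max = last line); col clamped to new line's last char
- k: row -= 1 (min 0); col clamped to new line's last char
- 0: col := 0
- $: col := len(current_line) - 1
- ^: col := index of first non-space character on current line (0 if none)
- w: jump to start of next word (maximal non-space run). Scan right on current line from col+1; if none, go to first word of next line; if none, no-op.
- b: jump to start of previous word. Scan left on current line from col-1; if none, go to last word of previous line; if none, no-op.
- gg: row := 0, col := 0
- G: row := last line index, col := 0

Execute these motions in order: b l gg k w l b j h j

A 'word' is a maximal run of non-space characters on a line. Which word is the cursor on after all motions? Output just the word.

Answer: leaf

Derivation:
After 1 (b): row=0 col=0 char='_'
After 2 (l): row=0 col=1 char='_'
After 3 (gg): row=0 col=0 char='_'
After 4 (k): row=0 col=0 char='_'
After 5 (w): row=0 col=3 char='d'
After 6 (l): row=0 col=4 char='o'
After 7 (b): row=0 col=3 char='d'
After 8 (j): row=1 col=3 char='e'
After 9 (h): row=1 col=2 char='r'
After 10 (j): row=2 col=2 char='a'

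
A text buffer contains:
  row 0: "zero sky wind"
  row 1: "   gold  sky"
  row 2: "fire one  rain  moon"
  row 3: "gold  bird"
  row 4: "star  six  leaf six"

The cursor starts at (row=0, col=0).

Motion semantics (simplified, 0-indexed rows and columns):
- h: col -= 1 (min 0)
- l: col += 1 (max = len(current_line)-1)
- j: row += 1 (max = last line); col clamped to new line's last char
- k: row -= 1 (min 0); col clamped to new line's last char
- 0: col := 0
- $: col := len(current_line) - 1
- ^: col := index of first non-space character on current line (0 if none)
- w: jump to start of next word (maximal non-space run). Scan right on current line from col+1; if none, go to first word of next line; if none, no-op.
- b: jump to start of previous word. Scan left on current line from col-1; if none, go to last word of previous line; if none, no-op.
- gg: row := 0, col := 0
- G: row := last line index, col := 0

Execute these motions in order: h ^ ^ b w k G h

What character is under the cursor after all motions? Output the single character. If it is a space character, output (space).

After 1 (h): row=0 col=0 char='z'
After 2 (^): row=0 col=0 char='z'
After 3 (^): row=0 col=0 char='z'
After 4 (b): row=0 col=0 char='z'
After 5 (w): row=0 col=5 char='s'
After 6 (k): row=0 col=5 char='s'
After 7 (G): row=4 col=0 char='s'
After 8 (h): row=4 col=0 char='s'

Answer: s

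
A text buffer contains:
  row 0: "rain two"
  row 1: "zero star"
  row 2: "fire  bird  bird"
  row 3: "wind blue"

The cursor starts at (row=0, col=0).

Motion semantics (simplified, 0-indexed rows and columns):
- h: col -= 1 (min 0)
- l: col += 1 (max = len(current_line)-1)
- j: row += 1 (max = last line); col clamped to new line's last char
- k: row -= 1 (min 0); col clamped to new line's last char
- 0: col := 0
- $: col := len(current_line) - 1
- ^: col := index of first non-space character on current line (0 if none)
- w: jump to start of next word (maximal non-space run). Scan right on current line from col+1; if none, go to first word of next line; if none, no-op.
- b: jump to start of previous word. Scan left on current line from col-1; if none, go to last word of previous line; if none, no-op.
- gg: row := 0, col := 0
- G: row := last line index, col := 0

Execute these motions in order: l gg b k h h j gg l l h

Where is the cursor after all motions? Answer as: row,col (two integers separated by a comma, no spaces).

Answer: 0,1

Derivation:
After 1 (l): row=0 col=1 char='a'
After 2 (gg): row=0 col=0 char='r'
After 3 (b): row=0 col=0 char='r'
After 4 (k): row=0 col=0 char='r'
After 5 (h): row=0 col=0 char='r'
After 6 (h): row=0 col=0 char='r'
After 7 (j): row=1 col=0 char='z'
After 8 (gg): row=0 col=0 char='r'
After 9 (l): row=0 col=1 char='a'
After 10 (l): row=0 col=2 char='i'
After 11 (h): row=0 col=1 char='a'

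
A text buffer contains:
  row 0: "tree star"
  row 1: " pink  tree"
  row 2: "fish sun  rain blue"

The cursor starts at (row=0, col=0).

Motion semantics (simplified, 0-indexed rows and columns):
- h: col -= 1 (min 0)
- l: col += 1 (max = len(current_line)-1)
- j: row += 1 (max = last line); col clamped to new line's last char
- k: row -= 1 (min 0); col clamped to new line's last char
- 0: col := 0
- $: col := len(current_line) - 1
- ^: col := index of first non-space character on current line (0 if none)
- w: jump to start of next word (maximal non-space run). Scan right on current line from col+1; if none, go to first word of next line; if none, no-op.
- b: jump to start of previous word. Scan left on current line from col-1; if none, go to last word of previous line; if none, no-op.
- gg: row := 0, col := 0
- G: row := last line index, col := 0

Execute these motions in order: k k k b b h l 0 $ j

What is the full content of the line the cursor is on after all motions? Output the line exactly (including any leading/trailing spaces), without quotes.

Answer:  pink  tree

Derivation:
After 1 (k): row=0 col=0 char='t'
After 2 (k): row=0 col=0 char='t'
After 3 (k): row=0 col=0 char='t'
After 4 (b): row=0 col=0 char='t'
After 5 (b): row=0 col=0 char='t'
After 6 (h): row=0 col=0 char='t'
After 7 (l): row=0 col=1 char='r'
After 8 (0): row=0 col=0 char='t'
After 9 ($): row=0 col=8 char='r'
After 10 (j): row=1 col=8 char='r'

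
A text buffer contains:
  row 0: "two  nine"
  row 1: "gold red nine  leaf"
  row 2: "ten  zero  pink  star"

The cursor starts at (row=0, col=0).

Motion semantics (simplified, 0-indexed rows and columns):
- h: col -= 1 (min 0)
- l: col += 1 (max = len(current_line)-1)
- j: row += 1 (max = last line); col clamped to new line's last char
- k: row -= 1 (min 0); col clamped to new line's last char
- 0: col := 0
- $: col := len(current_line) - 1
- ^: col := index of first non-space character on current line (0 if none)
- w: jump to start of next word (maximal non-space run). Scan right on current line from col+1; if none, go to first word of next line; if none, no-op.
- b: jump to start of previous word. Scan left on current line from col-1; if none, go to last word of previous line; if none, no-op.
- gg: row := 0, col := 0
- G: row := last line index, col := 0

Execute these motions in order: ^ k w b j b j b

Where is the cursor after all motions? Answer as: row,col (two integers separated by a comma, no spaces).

Answer: 1,0

Derivation:
After 1 (^): row=0 col=0 char='t'
After 2 (k): row=0 col=0 char='t'
After 3 (w): row=0 col=5 char='n'
After 4 (b): row=0 col=0 char='t'
After 5 (j): row=1 col=0 char='g'
After 6 (b): row=0 col=5 char='n'
After 7 (j): row=1 col=5 char='r'
After 8 (b): row=1 col=0 char='g'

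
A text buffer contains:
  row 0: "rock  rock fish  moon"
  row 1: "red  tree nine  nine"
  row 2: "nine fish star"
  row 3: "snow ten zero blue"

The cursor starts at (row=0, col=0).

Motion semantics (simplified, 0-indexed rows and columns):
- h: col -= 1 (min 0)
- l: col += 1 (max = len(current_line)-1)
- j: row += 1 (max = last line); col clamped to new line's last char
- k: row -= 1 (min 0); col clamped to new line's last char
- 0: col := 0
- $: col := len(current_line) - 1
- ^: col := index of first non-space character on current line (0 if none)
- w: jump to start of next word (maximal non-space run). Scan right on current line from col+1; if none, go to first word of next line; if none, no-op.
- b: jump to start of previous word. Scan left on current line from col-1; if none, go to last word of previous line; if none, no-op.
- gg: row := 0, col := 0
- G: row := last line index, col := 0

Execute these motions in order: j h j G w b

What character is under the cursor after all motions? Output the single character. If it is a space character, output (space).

After 1 (j): row=1 col=0 char='r'
After 2 (h): row=1 col=0 char='r'
After 3 (j): row=2 col=0 char='n'
After 4 (G): row=3 col=0 char='s'
After 5 (w): row=3 col=5 char='t'
After 6 (b): row=3 col=0 char='s'

Answer: s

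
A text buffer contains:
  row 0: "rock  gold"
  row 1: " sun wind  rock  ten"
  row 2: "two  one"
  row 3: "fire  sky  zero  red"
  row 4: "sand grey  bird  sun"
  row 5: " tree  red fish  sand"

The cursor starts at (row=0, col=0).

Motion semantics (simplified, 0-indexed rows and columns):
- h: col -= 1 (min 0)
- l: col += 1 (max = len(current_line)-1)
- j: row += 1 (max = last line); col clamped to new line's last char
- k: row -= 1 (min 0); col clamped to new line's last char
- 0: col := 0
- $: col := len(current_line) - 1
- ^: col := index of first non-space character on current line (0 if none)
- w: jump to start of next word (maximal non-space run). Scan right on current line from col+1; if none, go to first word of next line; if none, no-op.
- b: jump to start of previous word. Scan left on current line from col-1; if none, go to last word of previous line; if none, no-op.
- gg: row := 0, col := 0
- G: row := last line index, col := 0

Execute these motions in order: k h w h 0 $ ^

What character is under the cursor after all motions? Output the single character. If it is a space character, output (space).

Answer: r

Derivation:
After 1 (k): row=0 col=0 char='r'
After 2 (h): row=0 col=0 char='r'
After 3 (w): row=0 col=6 char='g'
After 4 (h): row=0 col=5 char='_'
After 5 (0): row=0 col=0 char='r'
After 6 ($): row=0 col=9 char='d'
After 7 (^): row=0 col=0 char='r'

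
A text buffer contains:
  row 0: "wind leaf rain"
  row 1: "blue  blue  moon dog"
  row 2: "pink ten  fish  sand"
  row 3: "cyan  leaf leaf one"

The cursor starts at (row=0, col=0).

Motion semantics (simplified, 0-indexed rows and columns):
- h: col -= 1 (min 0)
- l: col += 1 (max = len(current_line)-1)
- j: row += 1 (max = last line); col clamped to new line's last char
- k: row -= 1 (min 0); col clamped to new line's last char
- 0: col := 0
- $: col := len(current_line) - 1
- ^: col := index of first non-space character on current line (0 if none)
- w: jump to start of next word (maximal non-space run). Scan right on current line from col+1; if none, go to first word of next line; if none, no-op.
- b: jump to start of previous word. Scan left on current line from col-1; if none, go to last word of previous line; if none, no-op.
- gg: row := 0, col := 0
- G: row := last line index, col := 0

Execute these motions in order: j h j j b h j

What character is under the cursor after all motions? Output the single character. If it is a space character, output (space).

After 1 (j): row=1 col=0 char='b'
After 2 (h): row=1 col=0 char='b'
After 3 (j): row=2 col=0 char='p'
After 4 (j): row=3 col=0 char='c'
After 5 (b): row=2 col=16 char='s'
After 6 (h): row=2 col=15 char='_'
After 7 (j): row=3 col=15 char='_'

Answer: (space)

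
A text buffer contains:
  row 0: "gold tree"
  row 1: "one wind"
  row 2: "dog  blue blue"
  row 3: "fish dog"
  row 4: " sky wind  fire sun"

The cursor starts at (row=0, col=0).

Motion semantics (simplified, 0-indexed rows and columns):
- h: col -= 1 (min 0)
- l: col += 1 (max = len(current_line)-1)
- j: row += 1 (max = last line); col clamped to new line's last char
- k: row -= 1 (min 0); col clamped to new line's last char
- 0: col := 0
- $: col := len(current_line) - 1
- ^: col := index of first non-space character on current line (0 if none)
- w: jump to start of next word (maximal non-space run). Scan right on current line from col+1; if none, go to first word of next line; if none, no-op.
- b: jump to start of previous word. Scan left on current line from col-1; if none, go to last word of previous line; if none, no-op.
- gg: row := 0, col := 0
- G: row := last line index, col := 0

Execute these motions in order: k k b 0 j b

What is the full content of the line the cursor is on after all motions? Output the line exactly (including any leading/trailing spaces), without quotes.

Answer: gold tree

Derivation:
After 1 (k): row=0 col=0 char='g'
After 2 (k): row=0 col=0 char='g'
After 3 (b): row=0 col=0 char='g'
After 4 (0): row=0 col=0 char='g'
After 5 (j): row=1 col=0 char='o'
After 6 (b): row=0 col=5 char='t'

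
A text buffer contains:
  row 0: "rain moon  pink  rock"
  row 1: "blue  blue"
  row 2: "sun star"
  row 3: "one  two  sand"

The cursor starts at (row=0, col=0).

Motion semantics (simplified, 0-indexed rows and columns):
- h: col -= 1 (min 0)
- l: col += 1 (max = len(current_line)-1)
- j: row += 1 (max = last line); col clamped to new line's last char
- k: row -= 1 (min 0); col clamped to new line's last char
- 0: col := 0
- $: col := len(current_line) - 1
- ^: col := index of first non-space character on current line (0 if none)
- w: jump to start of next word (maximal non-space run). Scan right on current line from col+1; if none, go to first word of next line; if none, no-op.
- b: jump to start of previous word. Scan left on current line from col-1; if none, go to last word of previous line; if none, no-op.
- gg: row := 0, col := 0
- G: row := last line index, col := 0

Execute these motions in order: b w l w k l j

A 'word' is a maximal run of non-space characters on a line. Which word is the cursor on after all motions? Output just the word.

Answer: blue

Derivation:
After 1 (b): row=0 col=0 char='r'
After 2 (w): row=0 col=5 char='m'
After 3 (l): row=0 col=6 char='o'
After 4 (w): row=0 col=11 char='p'
After 5 (k): row=0 col=11 char='p'
After 6 (l): row=0 col=12 char='i'
After 7 (j): row=1 col=9 char='e'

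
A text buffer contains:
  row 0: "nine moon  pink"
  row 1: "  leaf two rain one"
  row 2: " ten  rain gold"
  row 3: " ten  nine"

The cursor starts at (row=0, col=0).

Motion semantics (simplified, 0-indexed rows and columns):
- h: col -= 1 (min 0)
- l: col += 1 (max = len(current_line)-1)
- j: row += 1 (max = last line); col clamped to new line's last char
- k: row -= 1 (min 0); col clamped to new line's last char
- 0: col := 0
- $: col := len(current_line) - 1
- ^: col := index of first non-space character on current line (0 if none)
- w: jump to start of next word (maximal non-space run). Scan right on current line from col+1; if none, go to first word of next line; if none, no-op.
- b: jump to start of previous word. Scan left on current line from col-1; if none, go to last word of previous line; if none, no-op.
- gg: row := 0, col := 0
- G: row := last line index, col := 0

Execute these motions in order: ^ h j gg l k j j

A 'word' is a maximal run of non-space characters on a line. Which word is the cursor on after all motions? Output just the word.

After 1 (^): row=0 col=0 char='n'
After 2 (h): row=0 col=0 char='n'
After 3 (j): row=1 col=0 char='_'
After 4 (gg): row=0 col=0 char='n'
After 5 (l): row=0 col=1 char='i'
After 6 (k): row=0 col=1 char='i'
After 7 (j): row=1 col=1 char='_'
After 8 (j): row=2 col=1 char='t'

Answer: ten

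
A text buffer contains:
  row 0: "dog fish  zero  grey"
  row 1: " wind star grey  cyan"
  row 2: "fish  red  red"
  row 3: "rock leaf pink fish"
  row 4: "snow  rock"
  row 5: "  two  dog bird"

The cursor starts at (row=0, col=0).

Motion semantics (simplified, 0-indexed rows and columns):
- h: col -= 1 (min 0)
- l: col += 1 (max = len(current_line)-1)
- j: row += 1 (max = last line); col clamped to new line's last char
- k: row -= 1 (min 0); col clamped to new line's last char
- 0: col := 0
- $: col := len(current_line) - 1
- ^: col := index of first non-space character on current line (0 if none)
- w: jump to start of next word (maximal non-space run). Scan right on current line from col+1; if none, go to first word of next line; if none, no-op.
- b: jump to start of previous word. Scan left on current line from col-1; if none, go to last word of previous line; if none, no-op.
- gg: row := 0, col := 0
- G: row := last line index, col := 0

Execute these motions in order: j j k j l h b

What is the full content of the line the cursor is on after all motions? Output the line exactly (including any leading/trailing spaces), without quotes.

Answer:  wind star grey  cyan

Derivation:
After 1 (j): row=1 col=0 char='_'
After 2 (j): row=2 col=0 char='f'
After 3 (k): row=1 col=0 char='_'
After 4 (j): row=2 col=0 char='f'
After 5 (l): row=2 col=1 char='i'
After 6 (h): row=2 col=0 char='f'
After 7 (b): row=1 col=17 char='c'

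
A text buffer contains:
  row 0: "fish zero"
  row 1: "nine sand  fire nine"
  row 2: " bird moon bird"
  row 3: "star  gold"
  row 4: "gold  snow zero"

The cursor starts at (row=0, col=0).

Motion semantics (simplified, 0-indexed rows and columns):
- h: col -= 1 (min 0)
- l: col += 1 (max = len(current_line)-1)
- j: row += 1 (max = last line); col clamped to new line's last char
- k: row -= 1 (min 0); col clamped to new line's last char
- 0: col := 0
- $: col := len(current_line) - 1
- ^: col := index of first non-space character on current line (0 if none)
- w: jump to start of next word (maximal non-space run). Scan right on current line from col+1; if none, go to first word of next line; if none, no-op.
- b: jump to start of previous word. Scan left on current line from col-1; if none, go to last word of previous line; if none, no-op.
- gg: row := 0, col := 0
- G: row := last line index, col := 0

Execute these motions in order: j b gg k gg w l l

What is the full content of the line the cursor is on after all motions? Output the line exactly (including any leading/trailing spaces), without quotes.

Answer: fish zero

Derivation:
After 1 (j): row=1 col=0 char='n'
After 2 (b): row=0 col=5 char='z'
After 3 (gg): row=0 col=0 char='f'
After 4 (k): row=0 col=0 char='f'
After 5 (gg): row=0 col=0 char='f'
After 6 (w): row=0 col=5 char='z'
After 7 (l): row=0 col=6 char='e'
After 8 (l): row=0 col=7 char='r'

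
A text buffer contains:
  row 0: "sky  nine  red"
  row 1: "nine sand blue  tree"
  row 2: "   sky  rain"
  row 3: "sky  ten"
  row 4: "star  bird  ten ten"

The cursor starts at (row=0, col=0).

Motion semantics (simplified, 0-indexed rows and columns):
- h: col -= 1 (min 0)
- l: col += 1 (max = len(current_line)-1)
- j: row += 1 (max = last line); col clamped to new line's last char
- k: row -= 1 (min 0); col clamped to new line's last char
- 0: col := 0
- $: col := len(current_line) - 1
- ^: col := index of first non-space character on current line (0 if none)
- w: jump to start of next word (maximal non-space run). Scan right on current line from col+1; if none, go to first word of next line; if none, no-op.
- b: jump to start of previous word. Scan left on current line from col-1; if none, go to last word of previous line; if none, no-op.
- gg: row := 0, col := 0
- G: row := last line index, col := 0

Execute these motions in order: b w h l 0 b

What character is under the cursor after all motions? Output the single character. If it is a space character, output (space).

After 1 (b): row=0 col=0 char='s'
After 2 (w): row=0 col=5 char='n'
After 3 (h): row=0 col=4 char='_'
After 4 (l): row=0 col=5 char='n'
After 5 (0): row=0 col=0 char='s'
After 6 (b): row=0 col=0 char='s'

Answer: s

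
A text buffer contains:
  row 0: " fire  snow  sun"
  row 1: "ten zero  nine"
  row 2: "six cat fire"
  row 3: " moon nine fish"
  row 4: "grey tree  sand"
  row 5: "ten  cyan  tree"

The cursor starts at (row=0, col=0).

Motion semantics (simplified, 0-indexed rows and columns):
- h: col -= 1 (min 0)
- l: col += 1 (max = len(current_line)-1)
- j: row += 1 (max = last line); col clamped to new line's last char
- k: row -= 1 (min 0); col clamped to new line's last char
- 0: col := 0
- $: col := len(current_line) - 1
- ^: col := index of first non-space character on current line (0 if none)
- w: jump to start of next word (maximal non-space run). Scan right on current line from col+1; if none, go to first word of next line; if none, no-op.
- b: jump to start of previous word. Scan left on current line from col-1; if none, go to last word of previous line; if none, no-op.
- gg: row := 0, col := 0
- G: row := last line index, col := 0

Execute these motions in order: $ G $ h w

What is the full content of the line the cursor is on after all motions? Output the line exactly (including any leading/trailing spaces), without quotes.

After 1 ($): row=0 col=15 char='n'
After 2 (G): row=5 col=0 char='t'
After 3 ($): row=5 col=14 char='e'
After 4 (h): row=5 col=13 char='e'
After 5 (w): row=5 col=13 char='e'

Answer: ten  cyan  tree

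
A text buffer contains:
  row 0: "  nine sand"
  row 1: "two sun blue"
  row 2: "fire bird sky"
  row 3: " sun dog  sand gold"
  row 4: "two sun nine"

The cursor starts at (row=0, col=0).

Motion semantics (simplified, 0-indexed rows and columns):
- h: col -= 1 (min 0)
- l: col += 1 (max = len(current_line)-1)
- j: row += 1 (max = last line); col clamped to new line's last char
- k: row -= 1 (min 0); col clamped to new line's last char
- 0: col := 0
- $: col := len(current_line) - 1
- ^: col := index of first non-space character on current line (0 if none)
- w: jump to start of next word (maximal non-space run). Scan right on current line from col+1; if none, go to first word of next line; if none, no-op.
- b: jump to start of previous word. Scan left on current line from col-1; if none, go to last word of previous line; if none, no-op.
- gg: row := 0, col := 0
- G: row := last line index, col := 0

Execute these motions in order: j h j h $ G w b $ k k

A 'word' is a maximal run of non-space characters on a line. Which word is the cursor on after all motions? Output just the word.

After 1 (j): row=1 col=0 char='t'
After 2 (h): row=1 col=0 char='t'
After 3 (j): row=2 col=0 char='f'
After 4 (h): row=2 col=0 char='f'
After 5 ($): row=2 col=12 char='y'
After 6 (G): row=4 col=0 char='t'
After 7 (w): row=4 col=4 char='s'
After 8 (b): row=4 col=0 char='t'
After 9 ($): row=4 col=11 char='e'
After 10 (k): row=3 col=11 char='a'
After 11 (k): row=2 col=11 char='k'

Answer: sky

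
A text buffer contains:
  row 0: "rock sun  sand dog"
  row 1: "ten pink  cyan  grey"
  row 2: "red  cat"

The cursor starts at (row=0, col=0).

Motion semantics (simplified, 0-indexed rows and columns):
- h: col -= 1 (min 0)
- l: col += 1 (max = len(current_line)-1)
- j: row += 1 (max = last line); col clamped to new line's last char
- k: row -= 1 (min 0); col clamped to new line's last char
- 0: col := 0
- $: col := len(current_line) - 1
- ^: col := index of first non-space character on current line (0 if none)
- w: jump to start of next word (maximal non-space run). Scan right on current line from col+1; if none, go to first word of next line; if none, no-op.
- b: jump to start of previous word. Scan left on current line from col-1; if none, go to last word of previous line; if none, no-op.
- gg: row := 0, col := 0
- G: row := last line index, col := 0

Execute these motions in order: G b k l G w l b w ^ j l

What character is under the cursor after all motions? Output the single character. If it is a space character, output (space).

Answer: e

Derivation:
After 1 (G): row=2 col=0 char='r'
After 2 (b): row=1 col=16 char='g'
After 3 (k): row=0 col=16 char='o'
After 4 (l): row=0 col=17 char='g'
After 5 (G): row=2 col=0 char='r'
After 6 (w): row=2 col=5 char='c'
After 7 (l): row=2 col=6 char='a'
After 8 (b): row=2 col=5 char='c'
After 9 (w): row=2 col=5 char='c'
After 10 (^): row=2 col=0 char='r'
After 11 (j): row=2 col=0 char='r'
After 12 (l): row=2 col=1 char='e'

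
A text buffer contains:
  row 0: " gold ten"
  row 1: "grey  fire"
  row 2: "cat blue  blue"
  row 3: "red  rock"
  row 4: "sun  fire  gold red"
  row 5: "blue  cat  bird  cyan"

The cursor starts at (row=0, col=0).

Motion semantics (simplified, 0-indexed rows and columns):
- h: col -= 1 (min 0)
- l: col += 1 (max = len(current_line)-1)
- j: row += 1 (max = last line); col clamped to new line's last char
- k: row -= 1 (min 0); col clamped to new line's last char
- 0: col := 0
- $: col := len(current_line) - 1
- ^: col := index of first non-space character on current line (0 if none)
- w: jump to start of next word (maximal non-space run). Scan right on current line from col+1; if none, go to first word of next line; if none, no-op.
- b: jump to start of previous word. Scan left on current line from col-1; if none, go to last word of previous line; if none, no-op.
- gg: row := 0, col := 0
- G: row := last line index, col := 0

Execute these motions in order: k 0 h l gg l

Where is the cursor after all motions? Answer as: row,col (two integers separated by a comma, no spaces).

Answer: 0,1

Derivation:
After 1 (k): row=0 col=0 char='_'
After 2 (0): row=0 col=0 char='_'
After 3 (h): row=0 col=0 char='_'
After 4 (l): row=0 col=1 char='g'
After 5 (gg): row=0 col=0 char='_'
After 6 (l): row=0 col=1 char='g'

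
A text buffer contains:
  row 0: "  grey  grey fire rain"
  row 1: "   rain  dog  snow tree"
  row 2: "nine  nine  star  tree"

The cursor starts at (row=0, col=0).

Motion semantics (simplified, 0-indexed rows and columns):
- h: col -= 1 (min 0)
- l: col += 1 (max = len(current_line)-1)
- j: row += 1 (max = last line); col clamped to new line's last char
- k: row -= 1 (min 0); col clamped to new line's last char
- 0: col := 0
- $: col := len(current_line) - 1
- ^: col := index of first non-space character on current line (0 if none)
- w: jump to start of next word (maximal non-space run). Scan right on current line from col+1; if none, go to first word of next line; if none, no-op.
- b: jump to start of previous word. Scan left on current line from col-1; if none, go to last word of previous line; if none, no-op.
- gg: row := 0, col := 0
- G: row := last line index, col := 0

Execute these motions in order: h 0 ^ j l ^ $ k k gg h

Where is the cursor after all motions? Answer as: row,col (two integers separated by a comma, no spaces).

After 1 (h): row=0 col=0 char='_'
After 2 (0): row=0 col=0 char='_'
After 3 (^): row=0 col=2 char='g'
After 4 (j): row=1 col=2 char='_'
After 5 (l): row=1 col=3 char='r'
After 6 (^): row=1 col=3 char='r'
After 7 ($): row=1 col=22 char='e'
After 8 (k): row=0 col=21 char='n'
After 9 (k): row=0 col=21 char='n'
After 10 (gg): row=0 col=0 char='_'
After 11 (h): row=0 col=0 char='_'

Answer: 0,0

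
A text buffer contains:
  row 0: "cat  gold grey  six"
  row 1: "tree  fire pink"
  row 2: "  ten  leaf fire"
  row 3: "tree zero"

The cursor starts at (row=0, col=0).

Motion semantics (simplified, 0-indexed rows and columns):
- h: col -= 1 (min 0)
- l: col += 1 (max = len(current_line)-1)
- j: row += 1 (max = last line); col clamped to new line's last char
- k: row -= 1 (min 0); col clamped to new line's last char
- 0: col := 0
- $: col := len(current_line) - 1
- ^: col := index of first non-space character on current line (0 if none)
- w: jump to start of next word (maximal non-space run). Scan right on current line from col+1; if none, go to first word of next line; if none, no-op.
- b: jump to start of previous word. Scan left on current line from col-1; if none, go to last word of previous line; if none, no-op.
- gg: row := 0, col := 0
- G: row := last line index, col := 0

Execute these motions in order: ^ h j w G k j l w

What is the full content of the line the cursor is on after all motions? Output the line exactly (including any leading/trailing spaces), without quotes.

After 1 (^): row=0 col=0 char='c'
After 2 (h): row=0 col=0 char='c'
After 3 (j): row=1 col=0 char='t'
After 4 (w): row=1 col=6 char='f'
After 5 (G): row=3 col=0 char='t'
After 6 (k): row=2 col=0 char='_'
After 7 (j): row=3 col=0 char='t'
After 8 (l): row=3 col=1 char='r'
After 9 (w): row=3 col=5 char='z'

Answer: tree zero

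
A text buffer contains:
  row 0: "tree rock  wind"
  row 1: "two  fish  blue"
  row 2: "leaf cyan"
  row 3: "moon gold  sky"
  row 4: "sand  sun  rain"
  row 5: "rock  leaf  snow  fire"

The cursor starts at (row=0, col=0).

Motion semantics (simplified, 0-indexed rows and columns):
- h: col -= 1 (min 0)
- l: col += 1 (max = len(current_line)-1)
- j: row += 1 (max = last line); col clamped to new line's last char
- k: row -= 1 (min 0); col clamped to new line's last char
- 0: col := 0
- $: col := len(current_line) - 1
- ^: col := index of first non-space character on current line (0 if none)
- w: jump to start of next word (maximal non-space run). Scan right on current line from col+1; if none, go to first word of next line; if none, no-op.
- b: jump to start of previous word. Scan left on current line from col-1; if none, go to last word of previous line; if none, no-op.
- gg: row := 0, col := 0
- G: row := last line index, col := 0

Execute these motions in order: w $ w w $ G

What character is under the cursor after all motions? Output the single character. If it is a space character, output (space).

Answer: r

Derivation:
After 1 (w): row=0 col=5 char='r'
After 2 ($): row=0 col=14 char='d'
After 3 (w): row=1 col=0 char='t'
After 4 (w): row=1 col=5 char='f'
After 5 ($): row=1 col=14 char='e'
After 6 (G): row=5 col=0 char='r'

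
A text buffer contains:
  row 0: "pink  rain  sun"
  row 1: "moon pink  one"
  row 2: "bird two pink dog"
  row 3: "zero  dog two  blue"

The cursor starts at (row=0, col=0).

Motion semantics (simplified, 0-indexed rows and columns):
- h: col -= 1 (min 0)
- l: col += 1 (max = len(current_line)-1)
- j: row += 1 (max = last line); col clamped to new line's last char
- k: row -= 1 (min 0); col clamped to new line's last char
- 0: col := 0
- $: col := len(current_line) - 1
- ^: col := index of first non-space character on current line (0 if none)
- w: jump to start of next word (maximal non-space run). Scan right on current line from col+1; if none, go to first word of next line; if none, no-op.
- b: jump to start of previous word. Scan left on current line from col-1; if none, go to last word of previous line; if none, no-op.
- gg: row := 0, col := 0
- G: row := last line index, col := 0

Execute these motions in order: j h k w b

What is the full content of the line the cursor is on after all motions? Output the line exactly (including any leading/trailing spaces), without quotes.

After 1 (j): row=1 col=0 char='m'
After 2 (h): row=1 col=0 char='m'
After 3 (k): row=0 col=0 char='p'
After 4 (w): row=0 col=6 char='r'
After 5 (b): row=0 col=0 char='p'

Answer: pink  rain  sun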